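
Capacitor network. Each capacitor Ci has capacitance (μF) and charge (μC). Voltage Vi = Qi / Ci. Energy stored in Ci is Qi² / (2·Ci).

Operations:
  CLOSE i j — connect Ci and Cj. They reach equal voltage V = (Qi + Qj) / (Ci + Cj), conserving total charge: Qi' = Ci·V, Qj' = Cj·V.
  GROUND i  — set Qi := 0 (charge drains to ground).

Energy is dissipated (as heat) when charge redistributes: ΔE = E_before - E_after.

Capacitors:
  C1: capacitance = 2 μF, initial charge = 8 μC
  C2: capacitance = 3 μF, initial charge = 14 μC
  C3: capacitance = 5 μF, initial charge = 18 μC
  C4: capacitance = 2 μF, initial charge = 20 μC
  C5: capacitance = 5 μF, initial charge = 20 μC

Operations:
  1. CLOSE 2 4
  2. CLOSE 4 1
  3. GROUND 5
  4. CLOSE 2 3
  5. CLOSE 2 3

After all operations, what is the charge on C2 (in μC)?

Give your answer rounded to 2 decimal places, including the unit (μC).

Initial: C1(2μF, Q=8μC, V=4.00V), C2(3μF, Q=14μC, V=4.67V), C3(5μF, Q=18μC, V=3.60V), C4(2μF, Q=20μC, V=10.00V), C5(5μF, Q=20μC, V=4.00V)
Op 1: CLOSE 2-4: Q_total=34.00, C_total=5.00, V=6.80; Q2=20.40, Q4=13.60; dissipated=17.067
Op 2: CLOSE 4-1: Q_total=21.60, C_total=4.00, V=5.40; Q4=10.80, Q1=10.80; dissipated=3.920
Op 3: GROUND 5: Q5=0; energy lost=40.000
Op 4: CLOSE 2-3: Q_total=38.40, C_total=8.00, V=4.80; Q2=14.40, Q3=24.00; dissipated=9.600
Op 5: CLOSE 2-3: Q_total=38.40, C_total=8.00, V=4.80; Q2=14.40, Q3=24.00; dissipated=0.000
Final charges: Q1=10.80, Q2=14.40, Q3=24.00, Q4=10.80, Q5=0.00

Answer: 14.40 μC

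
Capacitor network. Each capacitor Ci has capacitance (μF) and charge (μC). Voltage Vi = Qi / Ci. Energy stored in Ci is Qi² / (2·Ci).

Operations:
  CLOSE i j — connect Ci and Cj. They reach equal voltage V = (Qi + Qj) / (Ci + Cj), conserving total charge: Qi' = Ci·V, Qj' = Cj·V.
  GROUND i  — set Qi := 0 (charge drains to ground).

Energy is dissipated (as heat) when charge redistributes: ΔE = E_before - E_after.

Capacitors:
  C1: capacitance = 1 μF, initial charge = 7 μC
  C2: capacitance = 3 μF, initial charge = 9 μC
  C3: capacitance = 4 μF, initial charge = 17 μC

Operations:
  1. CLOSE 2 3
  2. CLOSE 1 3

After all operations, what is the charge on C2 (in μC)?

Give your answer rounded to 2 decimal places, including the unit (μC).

Initial: C1(1μF, Q=7μC, V=7.00V), C2(3μF, Q=9μC, V=3.00V), C3(4μF, Q=17μC, V=4.25V)
Op 1: CLOSE 2-3: Q_total=26.00, C_total=7.00, V=3.71; Q2=11.14, Q3=14.86; dissipated=1.339
Op 2: CLOSE 1-3: Q_total=21.86, C_total=5.00, V=4.37; Q1=4.37, Q3=17.49; dissipated=4.318
Final charges: Q1=4.37, Q2=11.14, Q3=17.49

Answer: 11.14 μC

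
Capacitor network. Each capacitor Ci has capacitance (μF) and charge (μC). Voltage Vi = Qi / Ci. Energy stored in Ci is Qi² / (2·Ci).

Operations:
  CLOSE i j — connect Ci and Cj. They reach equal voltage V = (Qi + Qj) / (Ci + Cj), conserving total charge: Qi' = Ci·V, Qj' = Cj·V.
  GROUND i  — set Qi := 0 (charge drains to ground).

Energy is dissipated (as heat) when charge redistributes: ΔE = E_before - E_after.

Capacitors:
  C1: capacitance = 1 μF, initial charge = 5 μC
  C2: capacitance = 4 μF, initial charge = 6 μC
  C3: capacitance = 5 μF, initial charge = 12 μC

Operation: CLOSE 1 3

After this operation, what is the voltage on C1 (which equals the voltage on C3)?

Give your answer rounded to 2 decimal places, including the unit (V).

Answer: 2.83 V

Derivation:
Initial: C1(1μF, Q=5μC, V=5.00V), C2(4μF, Q=6μC, V=1.50V), C3(5μF, Q=12μC, V=2.40V)
Op 1: CLOSE 1-3: Q_total=17.00, C_total=6.00, V=2.83; Q1=2.83, Q3=14.17; dissipated=2.817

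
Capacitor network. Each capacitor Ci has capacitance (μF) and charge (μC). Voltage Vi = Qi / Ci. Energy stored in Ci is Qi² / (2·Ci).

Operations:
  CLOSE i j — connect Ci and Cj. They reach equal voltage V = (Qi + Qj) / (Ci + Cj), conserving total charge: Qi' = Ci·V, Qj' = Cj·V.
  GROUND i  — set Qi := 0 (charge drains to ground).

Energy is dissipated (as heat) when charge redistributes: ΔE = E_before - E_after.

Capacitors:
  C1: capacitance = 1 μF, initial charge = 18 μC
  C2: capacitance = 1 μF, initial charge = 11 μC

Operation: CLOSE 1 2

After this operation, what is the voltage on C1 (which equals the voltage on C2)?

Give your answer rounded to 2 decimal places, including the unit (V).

Initial: C1(1μF, Q=18μC, V=18.00V), C2(1μF, Q=11μC, V=11.00V)
Op 1: CLOSE 1-2: Q_total=29.00, C_total=2.00, V=14.50; Q1=14.50, Q2=14.50; dissipated=12.250

Answer: 14.50 V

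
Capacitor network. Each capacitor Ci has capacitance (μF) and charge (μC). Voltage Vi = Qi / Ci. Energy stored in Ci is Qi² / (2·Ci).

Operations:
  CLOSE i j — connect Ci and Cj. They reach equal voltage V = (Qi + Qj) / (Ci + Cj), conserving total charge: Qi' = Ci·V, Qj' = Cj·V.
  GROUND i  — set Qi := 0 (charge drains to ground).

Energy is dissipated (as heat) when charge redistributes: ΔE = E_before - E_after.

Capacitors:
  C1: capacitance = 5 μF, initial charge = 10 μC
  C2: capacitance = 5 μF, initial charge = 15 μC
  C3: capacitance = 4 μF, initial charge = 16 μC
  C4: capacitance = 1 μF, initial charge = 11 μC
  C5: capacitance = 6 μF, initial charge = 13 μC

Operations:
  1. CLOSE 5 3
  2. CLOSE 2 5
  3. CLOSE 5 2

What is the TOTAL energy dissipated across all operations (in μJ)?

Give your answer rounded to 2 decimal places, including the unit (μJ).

Initial: C1(5μF, Q=10μC, V=2.00V), C2(5μF, Q=15μC, V=3.00V), C3(4μF, Q=16μC, V=4.00V), C4(1μF, Q=11μC, V=11.00V), C5(6μF, Q=13μC, V=2.17V)
Op 1: CLOSE 5-3: Q_total=29.00, C_total=10.00, V=2.90; Q5=17.40, Q3=11.60; dissipated=4.033
Op 2: CLOSE 2-5: Q_total=32.40, C_total=11.00, V=2.95; Q2=14.73, Q5=17.67; dissipated=0.014
Op 3: CLOSE 5-2: Q_total=32.40, C_total=11.00, V=2.95; Q5=17.67, Q2=14.73; dissipated=0.000
Total dissipated: 4.047 μJ

Answer: 4.05 μJ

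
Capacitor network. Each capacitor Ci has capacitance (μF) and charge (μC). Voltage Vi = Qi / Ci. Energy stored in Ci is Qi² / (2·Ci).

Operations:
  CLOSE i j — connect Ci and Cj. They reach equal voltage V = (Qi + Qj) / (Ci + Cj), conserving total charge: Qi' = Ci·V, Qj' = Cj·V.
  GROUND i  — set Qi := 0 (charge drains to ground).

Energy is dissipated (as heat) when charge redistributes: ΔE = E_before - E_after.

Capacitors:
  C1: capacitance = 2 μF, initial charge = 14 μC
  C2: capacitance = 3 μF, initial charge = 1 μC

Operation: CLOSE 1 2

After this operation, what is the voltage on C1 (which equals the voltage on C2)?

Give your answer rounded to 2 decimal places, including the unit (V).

Answer: 3.00 V

Derivation:
Initial: C1(2μF, Q=14μC, V=7.00V), C2(3μF, Q=1μC, V=0.33V)
Op 1: CLOSE 1-2: Q_total=15.00, C_total=5.00, V=3.00; Q1=6.00, Q2=9.00; dissipated=26.667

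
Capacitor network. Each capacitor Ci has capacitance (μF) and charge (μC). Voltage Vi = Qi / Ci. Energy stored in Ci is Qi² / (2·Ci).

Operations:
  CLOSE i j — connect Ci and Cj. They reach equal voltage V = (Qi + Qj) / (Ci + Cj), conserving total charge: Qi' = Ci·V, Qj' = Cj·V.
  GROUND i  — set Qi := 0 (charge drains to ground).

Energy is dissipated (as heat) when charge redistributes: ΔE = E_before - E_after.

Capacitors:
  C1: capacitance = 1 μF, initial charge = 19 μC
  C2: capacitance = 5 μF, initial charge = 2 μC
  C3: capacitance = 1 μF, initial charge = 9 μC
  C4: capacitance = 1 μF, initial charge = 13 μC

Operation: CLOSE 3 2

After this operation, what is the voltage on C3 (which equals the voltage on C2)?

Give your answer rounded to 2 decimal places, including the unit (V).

Initial: C1(1μF, Q=19μC, V=19.00V), C2(5μF, Q=2μC, V=0.40V), C3(1μF, Q=9μC, V=9.00V), C4(1μF, Q=13μC, V=13.00V)
Op 1: CLOSE 3-2: Q_total=11.00, C_total=6.00, V=1.83; Q3=1.83, Q2=9.17; dissipated=30.817

Answer: 1.83 V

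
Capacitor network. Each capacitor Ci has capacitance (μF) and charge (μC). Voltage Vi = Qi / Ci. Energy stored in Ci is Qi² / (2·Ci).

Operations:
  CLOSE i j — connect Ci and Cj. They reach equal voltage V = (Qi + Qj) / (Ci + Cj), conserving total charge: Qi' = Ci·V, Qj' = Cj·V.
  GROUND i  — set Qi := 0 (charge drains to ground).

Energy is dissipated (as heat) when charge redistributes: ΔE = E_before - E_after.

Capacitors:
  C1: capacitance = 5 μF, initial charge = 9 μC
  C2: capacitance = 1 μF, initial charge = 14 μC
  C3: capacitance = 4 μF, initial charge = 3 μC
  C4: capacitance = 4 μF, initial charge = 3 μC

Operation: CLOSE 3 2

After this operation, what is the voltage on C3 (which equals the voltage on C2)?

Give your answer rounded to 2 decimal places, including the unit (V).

Initial: C1(5μF, Q=9μC, V=1.80V), C2(1μF, Q=14μC, V=14.00V), C3(4μF, Q=3μC, V=0.75V), C4(4μF, Q=3μC, V=0.75V)
Op 1: CLOSE 3-2: Q_total=17.00, C_total=5.00, V=3.40; Q3=13.60, Q2=3.40; dissipated=70.225

Answer: 3.40 V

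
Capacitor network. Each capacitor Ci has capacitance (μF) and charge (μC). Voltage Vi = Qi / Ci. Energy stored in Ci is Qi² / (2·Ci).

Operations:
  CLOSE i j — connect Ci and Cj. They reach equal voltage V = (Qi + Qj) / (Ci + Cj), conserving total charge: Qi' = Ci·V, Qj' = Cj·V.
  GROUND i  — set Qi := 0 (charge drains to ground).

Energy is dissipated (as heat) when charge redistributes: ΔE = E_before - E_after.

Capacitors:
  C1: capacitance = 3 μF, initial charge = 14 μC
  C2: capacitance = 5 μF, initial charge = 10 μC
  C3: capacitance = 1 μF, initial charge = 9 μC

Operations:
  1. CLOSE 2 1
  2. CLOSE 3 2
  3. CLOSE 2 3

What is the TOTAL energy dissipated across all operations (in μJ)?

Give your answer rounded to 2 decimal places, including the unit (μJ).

Initial: C1(3μF, Q=14μC, V=4.67V), C2(5μF, Q=10μC, V=2.00V), C3(1μF, Q=9μC, V=9.00V)
Op 1: CLOSE 2-1: Q_total=24.00, C_total=8.00, V=3.00; Q2=15.00, Q1=9.00; dissipated=6.667
Op 2: CLOSE 3-2: Q_total=24.00, C_total=6.00, V=4.00; Q3=4.00, Q2=20.00; dissipated=15.000
Op 3: CLOSE 2-3: Q_total=24.00, C_total=6.00, V=4.00; Q2=20.00, Q3=4.00; dissipated=0.000
Total dissipated: 21.667 μJ

Answer: 21.67 μJ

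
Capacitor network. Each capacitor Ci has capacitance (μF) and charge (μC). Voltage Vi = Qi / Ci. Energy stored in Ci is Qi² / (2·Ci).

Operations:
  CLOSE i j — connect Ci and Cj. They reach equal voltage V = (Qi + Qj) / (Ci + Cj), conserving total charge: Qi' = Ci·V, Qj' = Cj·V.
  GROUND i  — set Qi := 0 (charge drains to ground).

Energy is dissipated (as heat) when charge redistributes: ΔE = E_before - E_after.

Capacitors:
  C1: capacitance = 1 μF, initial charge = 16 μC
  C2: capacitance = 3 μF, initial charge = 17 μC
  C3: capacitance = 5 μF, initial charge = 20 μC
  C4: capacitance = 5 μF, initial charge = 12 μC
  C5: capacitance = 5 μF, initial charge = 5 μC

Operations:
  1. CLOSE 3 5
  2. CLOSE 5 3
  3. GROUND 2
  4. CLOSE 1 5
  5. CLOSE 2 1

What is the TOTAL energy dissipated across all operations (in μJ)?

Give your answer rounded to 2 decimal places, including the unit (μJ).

Answer: 143.82 μJ

Derivation:
Initial: C1(1μF, Q=16μC, V=16.00V), C2(3μF, Q=17μC, V=5.67V), C3(5μF, Q=20μC, V=4.00V), C4(5μF, Q=12μC, V=2.40V), C5(5μF, Q=5μC, V=1.00V)
Op 1: CLOSE 3-5: Q_total=25.00, C_total=10.00, V=2.50; Q3=12.50, Q5=12.50; dissipated=11.250
Op 2: CLOSE 5-3: Q_total=25.00, C_total=10.00, V=2.50; Q5=12.50, Q3=12.50; dissipated=0.000
Op 3: GROUND 2: Q2=0; energy lost=48.167
Op 4: CLOSE 1-5: Q_total=28.50, C_total=6.00, V=4.75; Q1=4.75, Q5=23.75; dissipated=75.938
Op 5: CLOSE 2-1: Q_total=4.75, C_total=4.00, V=1.19; Q2=3.56, Q1=1.19; dissipated=8.461
Total dissipated: 143.815 μJ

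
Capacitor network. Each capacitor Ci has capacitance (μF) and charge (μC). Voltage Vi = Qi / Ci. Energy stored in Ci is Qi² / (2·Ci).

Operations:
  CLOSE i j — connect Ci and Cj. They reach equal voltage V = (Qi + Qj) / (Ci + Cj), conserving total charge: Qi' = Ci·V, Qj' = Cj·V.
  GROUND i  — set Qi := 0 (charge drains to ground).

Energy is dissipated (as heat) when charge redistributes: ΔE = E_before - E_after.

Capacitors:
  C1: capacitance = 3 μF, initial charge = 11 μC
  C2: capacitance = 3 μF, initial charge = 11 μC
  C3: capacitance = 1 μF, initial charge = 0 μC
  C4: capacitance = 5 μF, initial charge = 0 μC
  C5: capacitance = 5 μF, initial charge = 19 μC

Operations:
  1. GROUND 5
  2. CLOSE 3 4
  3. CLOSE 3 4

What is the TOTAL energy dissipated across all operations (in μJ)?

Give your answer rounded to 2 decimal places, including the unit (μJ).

Answer: 36.10 μJ

Derivation:
Initial: C1(3μF, Q=11μC, V=3.67V), C2(3μF, Q=11μC, V=3.67V), C3(1μF, Q=0μC, V=0.00V), C4(5μF, Q=0μC, V=0.00V), C5(5μF, Q=19μC, V=3.80V)
Op 1: GROUND 5: Q5=0; energy lost=36.100
Op 2: CLOSE 3-4: Q_total=0.00, C_total=6.00, V=0.00; Q3=0.00, Q4=0.00; dissipated=0.000
Op 3: CLOSE 3-4: Q_total=0.00, C_total=6.00, V=0.00; Q3=0.00, Q4=0.00; dissipated=0.000
Total dissipated: 36.100 μJ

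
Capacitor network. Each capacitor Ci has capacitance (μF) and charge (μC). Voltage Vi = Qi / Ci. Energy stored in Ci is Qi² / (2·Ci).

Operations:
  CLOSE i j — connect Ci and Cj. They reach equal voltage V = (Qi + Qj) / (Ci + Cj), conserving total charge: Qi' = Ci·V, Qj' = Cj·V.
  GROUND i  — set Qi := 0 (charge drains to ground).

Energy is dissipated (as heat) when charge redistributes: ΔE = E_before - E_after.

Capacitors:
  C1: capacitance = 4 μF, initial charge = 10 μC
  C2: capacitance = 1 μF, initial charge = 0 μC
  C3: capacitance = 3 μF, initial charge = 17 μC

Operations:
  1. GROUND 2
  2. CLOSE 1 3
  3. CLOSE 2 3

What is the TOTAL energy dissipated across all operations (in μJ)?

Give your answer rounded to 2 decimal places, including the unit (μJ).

Initial: C1(4μF, Q=10μC, V=2.50V), C2(1μF, Q=0μC, V=0.00V), C3(3μF, Q=17μC, V=5.67V)
Op 1: GROUND 2: Q2=0; energy lost=0.000
Op 2: CLOSE 1-3: Q_total=27.00, C_total=7.00, V=3.86; Q1=15.43, Q3=11.57; dissipated=8.595
Op 3: CLOSE 2-3: Q_total=11.57, C_total=4.00, V=2.89; Q2=2.89, Q3=8.68; dissipated=5.579
Total dissipated: 14.174 μJ

Answer: 14.17 μJ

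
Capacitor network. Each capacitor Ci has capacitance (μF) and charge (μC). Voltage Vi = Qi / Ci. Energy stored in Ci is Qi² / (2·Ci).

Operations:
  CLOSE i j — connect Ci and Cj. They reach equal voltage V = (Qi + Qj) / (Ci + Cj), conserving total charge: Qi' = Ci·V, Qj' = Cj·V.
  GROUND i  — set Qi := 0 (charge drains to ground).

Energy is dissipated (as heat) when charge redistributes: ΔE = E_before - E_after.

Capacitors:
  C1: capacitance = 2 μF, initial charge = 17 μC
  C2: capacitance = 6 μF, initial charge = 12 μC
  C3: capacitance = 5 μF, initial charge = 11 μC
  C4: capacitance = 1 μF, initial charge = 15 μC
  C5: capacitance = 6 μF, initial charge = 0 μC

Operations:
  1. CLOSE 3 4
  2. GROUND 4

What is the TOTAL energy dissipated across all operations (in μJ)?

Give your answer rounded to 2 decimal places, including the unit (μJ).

Answer: 77.66 μJ

Derivation:
Initial: C1(2μF, Q=17μC, V=8.50V), C2(6μF, Q=12μC, V=2.00V), C3(5μF, Q=11μC, V=2.20V), C4(1μF, Q=15μC, V=15.00V), C5(6μF, Q=0μC, V=0.00V)
Op 1: CLOSE 3-4: Q_total=26.00, C_total=6.00, V=4.33; Q3=21.67, Q4=4.33; dissipated=68.267
Op 2: GROUND 4: Q4=0; energy lost=9.389
Total dissipated: 77.656 μJ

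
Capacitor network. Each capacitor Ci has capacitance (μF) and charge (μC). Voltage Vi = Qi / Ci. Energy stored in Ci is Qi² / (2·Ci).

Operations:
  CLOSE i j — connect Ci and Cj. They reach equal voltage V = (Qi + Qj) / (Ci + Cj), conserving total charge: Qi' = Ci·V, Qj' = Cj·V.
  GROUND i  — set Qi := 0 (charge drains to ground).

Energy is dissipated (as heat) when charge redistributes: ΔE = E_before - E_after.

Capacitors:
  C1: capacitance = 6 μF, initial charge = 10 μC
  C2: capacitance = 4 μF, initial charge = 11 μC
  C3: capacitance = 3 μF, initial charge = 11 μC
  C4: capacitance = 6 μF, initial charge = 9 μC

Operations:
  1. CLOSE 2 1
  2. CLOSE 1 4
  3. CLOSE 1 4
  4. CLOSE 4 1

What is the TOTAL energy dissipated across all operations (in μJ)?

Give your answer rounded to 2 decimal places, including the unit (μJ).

Initial: C1(6μF, Q=10μC, V=1.67V), C2(4μF, Q=11μC, V=2.75V), C3(3μF, Q=11μC, V=3.67V), C4(6μF, Q=9μC, V=1.50V)
Op 1: CLOSE 2-1: Q_total=21.00, C_total=10.00, V=2.10; Q2=8.40, Q1=12.60; dissipated=1.408
Op 2: CLOSE 1-4: Q_total=21.60, C_total=12.00, V=1.80; Q1=10.80, Q4=10.80; dissipated=0.540
Op 3: CLOSE 1-4: Q_total=21.60, C_total=12.00, V=1.80; Q1=10.80, Q4=10.80; dissipated=0.000
Op 4: CLOSE 4-1: Q_total=21.60, C_total=12.00, V=1.80; Q4=10.80, Q1=10.80; dissipated=0.000
Total dissipated: 1.948 μJ

Answer: 1.95 μJ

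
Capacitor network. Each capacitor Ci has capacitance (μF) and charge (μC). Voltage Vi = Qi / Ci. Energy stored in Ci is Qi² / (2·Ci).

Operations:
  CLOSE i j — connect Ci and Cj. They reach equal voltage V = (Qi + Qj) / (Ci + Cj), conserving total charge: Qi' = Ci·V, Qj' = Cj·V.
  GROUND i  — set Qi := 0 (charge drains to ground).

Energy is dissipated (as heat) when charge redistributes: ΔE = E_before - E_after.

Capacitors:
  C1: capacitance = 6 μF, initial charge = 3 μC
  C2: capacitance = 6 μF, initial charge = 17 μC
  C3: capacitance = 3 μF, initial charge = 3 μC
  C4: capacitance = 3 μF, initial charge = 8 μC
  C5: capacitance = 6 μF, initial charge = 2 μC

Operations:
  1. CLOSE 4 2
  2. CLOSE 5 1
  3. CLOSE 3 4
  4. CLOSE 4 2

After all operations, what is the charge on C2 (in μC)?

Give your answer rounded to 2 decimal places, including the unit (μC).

Answer: 14.89 μC

Derivation:
Initial: C1(6μF, Q=3μC, V=0.50V), C2(6μF, Q=17μC, V=2.83V), C3(3μF, Q=3μC, V=1.00V), C4(3μF, Q=8μC, V=2.67V), C5(6μF, Q=2μC, V=0.33V)
Op 1: CLOSE 4-2: Q_total=25.00, C_total=9.00, V=2.78; Q4=8.33, Q2=16.67; dissipated=0.028
Op 2: CLOSE 5-1: Q_total=5.00, C_total=12.00, V=0.42; Q5=2.50, Q1=2.50; dissipated=0.042
Op 3: CLOSE 3-4: Q_total=11.33, C_total=6.00, V=1.89; Q3=5.67, Q4=5.67; dissipated=2.370
Op 4: CLOSE 4-2: Q_total=22.33, C_total=9.00, V=2.48; Q4=7.44, Q2=14.89; dissipated=0.790
Final charges: Q1=2.50, Q2=14.89, Q3=5.67, Q4=7.44, Q5=2.50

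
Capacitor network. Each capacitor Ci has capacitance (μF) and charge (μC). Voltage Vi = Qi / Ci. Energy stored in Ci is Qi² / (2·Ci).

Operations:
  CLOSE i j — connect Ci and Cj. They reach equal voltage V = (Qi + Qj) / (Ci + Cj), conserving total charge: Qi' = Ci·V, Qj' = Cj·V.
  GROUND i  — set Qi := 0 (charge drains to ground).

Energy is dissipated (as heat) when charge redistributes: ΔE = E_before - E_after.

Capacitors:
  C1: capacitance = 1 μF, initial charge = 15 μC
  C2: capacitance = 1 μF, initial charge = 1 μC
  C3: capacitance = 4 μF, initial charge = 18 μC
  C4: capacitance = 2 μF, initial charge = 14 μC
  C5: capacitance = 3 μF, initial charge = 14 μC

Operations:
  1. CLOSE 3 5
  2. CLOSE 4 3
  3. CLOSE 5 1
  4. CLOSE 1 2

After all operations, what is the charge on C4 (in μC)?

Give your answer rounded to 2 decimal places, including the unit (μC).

Answer: 10.76 μC

Derivation:
Initial: C1(1μF, Q=15μC, V=15.00V), C2(1μF, Q=1μC, V=1.00V), C3(4μF, Q=18μC, V=4.50V), C4(2μF, Q=14μC, V=7.00V), C5(3μF, Q=14μC, V=4.67V)
Op 1: CLOSE 3-5: Q_total=32.00, C_total=7.00, V=4.57; Q3=18.29, Q5=13.71; dissipated=0.024
Op 2: CLOSE 4-3: Q_total=32.29, C_total=6.00, V=5.38; Q4=10.76, Q3=21.52; dissipated=3.932
Op 3: CLOSE 5-1: Q_total=28.71, C_total=4.00, V=7.18; Q5=21.54, Q1=7.18; dissipated=40.783
Op 4: CLOSE 1-2: Q_total=8.18, C_total=2.00, V=4.09; Q1=4.09, Q2=4.09; dissipated=9.544
Final charges: Q1=4.09, Q2=4.09, Q3=21.52, Q4=10.76, Q5=21.54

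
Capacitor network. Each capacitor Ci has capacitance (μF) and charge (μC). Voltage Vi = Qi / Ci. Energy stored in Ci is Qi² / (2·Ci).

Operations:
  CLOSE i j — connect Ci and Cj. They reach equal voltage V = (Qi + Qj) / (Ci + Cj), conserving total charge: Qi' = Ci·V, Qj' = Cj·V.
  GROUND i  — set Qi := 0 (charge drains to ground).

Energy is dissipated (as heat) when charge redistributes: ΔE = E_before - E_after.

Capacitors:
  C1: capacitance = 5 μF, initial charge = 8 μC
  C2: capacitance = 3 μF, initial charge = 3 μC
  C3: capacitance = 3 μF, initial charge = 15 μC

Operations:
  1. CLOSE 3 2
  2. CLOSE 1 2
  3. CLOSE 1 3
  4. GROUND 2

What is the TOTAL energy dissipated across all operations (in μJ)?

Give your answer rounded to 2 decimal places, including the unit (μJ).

Answer: 21.33 μJ

Derivation:
Initial: C1(5μF, Q=8μC, V=1.60V), C2(3μF, Q=3μC, V=1.00V), C3(3μF, Q=15μC, V=5.00V)
Op 1: CLOSE 3-2: Q_total=18.00, C_total=6.00, V=3.00; Q3=9.00, Q2=9.00; dissipated=12.000
Op 2: CLOSE 1-2: Q_total=17.00, C_total=8.00, V=2.12; Q1=10.62, Q2=6.38; dissipated=1.837
Op 3: CLOSE 1-3: Q_total=19.62, C_total=8.00, V=2.45; Q1=12.27, Q3=7.36; dissipated=0.718
Op 4: GROUND 2: Q2=0; energy lost=6.773
Total dissipated: 21.329 μJ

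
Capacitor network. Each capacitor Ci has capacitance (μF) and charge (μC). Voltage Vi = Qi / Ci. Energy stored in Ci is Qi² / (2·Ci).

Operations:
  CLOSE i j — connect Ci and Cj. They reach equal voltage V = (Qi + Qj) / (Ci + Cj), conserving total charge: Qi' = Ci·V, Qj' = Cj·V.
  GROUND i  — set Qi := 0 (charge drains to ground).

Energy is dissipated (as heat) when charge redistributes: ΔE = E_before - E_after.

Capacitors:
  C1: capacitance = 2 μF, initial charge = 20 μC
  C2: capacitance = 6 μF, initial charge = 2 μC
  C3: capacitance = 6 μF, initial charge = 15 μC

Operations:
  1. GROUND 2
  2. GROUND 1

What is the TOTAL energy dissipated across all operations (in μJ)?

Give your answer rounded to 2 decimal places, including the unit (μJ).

Answer: 100.33 μJ

Derivation:
Initial: C1(2μF, Q=20μC, V=10.00V), C2(6μF, Q=2μC, V=0.33V), C3(6μF, Q=15μC, V=2.50V)
Op 1: GROUND 2: Q2=0; energy lost=0.333
Op 2: GROUND 1: Q1=0; energy lost=100.000
Total dissipated: 100.333 μJ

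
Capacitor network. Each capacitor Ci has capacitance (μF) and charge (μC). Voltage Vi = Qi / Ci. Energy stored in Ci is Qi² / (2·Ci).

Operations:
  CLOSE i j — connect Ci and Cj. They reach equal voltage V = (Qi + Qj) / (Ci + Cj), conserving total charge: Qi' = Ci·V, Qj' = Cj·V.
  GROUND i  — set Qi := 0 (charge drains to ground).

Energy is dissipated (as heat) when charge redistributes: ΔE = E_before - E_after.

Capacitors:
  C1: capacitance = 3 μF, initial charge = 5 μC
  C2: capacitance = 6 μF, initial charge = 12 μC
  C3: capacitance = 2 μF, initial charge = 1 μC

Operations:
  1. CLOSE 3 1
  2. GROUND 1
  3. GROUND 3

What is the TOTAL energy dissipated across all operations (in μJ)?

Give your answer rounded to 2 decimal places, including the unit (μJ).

Answer: 4.42 μJ

Derivation:
Initial: C1(3μF, Q=5μC, V=1.67V), C2(6μF, Q=12μC, V=2.00V), C3(2μF, Q=1μC, V=0.50V)
Op 1: CLOSE 3-1: Q_total=6.00, C_total=5.00, V=1.20; Q3=2.40, Q1=3.60; dissipated=0.817
Op 2: GROUND 1: Q1=0; energy lost=2.160
Op 3: GROUND 3: Q3=0; energy lost=1.440
Total dissipated: 4.417 μJ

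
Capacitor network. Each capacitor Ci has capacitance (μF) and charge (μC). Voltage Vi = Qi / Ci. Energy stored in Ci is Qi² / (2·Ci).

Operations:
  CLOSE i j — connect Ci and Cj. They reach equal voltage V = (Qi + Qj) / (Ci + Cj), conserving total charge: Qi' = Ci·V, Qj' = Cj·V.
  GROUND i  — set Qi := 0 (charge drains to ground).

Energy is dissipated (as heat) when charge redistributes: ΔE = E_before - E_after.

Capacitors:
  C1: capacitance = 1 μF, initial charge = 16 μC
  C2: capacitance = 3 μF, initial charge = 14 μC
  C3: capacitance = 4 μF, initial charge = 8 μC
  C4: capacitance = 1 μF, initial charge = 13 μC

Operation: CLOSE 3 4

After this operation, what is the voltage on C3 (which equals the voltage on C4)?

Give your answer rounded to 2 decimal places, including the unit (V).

Initial: C1(1μF, Q=16μC, V=16.00V), C2(3μF, Q=14μC, V=4.67V), C3(4μF, Q=8μC, V=2.00V), C4(1μF, Q=13μC, V=13.00V)
Op 1: CLOSE 3-4: Q_total=21.00, C_total=5.00, V=4.20; Q3=16.80, Q4=4.20; dissipated=48.400

Answer: 4.20 V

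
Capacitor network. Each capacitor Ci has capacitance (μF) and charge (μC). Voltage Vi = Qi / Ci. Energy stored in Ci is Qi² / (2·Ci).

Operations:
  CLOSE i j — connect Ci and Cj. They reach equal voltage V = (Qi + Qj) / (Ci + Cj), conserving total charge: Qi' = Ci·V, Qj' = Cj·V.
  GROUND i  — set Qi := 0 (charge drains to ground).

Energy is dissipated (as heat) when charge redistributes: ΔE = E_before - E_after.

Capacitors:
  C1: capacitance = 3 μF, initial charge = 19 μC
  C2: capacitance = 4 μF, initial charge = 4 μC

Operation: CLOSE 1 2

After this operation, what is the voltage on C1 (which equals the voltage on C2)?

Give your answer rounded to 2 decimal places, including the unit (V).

Answer: 3.29 V

Derivation:
Initial: C1(3μF, Q=19μC, V=6.33V), C2(4μF, Q=4μC, V=1.00V)
Op 1: CLOSE 1-2: Q_total=23.00, C_total=7.00, V=3.29; Q1=9.86, Q2=13.14; dissipated=24.381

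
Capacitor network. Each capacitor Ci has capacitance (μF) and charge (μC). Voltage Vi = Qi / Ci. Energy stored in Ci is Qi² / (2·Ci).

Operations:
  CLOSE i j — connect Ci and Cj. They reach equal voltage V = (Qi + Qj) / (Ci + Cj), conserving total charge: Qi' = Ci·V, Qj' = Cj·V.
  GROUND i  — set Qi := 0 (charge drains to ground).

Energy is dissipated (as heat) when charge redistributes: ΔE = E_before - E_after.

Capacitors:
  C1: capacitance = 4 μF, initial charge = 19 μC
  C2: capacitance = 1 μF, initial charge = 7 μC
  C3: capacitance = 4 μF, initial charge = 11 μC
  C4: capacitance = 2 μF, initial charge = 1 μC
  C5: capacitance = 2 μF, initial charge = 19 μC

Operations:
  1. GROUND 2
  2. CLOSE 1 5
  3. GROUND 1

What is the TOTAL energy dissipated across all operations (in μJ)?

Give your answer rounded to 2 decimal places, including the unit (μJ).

Initial: C1(4μF, Q=19μC, V=4.75V), C2(1μF, Q=7μC, V=7.00V), C3(4μF, Q=11μC, V=2.75V), C4(2μF, Q=1μC, V=0.50V), C5(2μF, Q=19μC, V=9.50V)
Op 1: GROUND 2: Q2=0; energy lost=24.500
Op 2: CLOSE 1-5: Q_total=38.00, C_total=6.00, V=6.33; Q1=25.33, Q5=12.67; dissipated=15.042
Op 3: GROUND 1: Q1=0; energy lost=80.222
Total dissipated: 119.764 μJ

Answer: 119.76 μJ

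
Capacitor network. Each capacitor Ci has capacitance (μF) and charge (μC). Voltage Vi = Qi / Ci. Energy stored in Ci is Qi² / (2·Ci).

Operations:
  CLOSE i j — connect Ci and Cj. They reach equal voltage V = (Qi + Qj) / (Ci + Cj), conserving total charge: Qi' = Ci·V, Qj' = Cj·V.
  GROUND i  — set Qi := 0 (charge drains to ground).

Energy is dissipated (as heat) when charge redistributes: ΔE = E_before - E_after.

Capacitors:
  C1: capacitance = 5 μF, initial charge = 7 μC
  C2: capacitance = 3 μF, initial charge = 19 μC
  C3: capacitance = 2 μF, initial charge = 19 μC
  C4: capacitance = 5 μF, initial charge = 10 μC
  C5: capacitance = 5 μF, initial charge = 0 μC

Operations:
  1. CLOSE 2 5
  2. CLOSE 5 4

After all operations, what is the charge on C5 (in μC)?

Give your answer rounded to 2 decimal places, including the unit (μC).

Initial: C1(5μF, Q=7μC, V=1.40V), C2(3μF, Q=19μC, V=6.33V), C3(2μF, Q=19μC, V=9.50V), C4(5μF, Q=10μC, V=2.00V), C5(5μF, Q=0μC, V=0.00V)
Op 1: CLOSE 2-5: Q_total=19.00, C_total=8.00, V=2.38; Q2=7.12, Q5=11.88; dissipated=37.604
Op 2: CLOSE 5-4: Q_total=21.88, C_total=10.00, V=2.19; Q5=10.94, Q4=10.94; dissipated=0.176
Final charges: Q1=7.00, Q2=7.12, Q3=19.00, Q4=10.94, Q5=10.94

Answer: 10.94 μC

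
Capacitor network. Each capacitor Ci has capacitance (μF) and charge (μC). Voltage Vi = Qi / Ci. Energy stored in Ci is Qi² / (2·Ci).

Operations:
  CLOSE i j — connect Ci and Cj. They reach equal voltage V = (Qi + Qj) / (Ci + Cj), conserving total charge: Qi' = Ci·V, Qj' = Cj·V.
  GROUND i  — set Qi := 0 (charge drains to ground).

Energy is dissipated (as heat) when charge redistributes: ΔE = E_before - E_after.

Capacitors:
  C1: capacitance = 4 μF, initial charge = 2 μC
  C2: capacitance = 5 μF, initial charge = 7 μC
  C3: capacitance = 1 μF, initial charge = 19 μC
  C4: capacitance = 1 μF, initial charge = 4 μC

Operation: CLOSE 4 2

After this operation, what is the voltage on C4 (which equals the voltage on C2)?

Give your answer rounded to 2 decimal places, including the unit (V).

Answer: 1.83 V

Derivation:
Initial: C1(4μF, Q=2μC, V=0.50V), C2(5μF, Q=7μC, V=1.40V), C3(1μF, Q=19μC, V=19.00V), C4(1μF, Q=4μC, V=4.00V)
Op 1: CLOSE 4-2: Q_total=11.00, C_total=6.00, V=1.83; Q4=1.83, Q2=9.17; dissipated=2.817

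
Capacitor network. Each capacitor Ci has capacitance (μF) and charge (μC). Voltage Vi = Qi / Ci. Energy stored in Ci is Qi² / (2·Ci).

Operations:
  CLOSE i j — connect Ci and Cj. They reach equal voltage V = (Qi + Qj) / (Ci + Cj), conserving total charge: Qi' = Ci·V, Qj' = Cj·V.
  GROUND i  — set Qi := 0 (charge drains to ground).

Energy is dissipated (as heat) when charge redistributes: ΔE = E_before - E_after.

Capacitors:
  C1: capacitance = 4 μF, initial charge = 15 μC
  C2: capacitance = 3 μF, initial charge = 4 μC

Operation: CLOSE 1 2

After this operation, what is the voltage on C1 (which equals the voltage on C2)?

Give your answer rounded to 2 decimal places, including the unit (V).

Initial: C1(4μF, Q=15μC, V=3.75V), C2(3μF, Q=4μC, V=1.33V)
Op 1: CLOSE 1-2: Q_total=19.00, C_total=7.00, V=2.71; Q1=10.86, Q2=8.14; dissipated=5.006

Answer: 2.71 V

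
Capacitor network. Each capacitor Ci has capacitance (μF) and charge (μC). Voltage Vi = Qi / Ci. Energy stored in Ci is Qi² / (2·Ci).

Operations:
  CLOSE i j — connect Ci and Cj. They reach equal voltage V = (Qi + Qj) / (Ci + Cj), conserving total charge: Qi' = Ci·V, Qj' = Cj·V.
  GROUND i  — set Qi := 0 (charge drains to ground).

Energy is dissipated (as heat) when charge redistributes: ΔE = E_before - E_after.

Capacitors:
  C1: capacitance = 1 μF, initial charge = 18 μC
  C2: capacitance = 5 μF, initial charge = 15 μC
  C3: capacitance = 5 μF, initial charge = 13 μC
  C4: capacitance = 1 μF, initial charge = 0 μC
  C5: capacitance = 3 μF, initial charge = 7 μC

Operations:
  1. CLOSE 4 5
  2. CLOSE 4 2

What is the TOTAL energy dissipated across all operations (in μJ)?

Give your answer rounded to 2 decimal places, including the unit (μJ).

Initial: C1(1μF, Q=18μC, V=18.00V), C2(5μF, Q=15μC, V=3.00V), C3(5μF, Q=13μC, V=2.60V), C4(1μF, Q=0μC, V=0.00V), C5(3μF, Q=7μC, V=2.33V)
Op 1: CLOSE 4-5: Q_total=7.00, C_total=4.00, V=1.75; Q4=1.75, Q5=5.25; dissipated=2.042
Op 2: CLOSE 4-2: Q_total=16.75, C_total=6.00, V=2.79; Q4=2.79, Q2=13.96; dissipated=0.651
Total dissipated: 2.693 μJ

Answer: 2.69 μJ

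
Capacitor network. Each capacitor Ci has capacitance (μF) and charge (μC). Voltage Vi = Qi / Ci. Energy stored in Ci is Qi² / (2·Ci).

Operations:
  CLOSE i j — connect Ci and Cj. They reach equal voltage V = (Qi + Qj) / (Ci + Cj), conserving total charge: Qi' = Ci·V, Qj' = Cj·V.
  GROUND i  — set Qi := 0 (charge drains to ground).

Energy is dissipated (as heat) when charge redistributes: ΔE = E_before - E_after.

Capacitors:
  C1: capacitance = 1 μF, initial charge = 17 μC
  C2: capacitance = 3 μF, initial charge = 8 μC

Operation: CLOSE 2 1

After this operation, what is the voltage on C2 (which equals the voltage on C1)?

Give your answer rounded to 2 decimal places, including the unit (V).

Initial: C1(1μF, Q=17μC, V=17.00V), C2(3μF, Q=8μC, V=2.67V)
Op 1: CLOSE 2-1: Q_total=25.00, C_total=4.00, V=6.25; Q2=18.75, Q1=6.25; dissipated=77.042

Answer: 6.25 V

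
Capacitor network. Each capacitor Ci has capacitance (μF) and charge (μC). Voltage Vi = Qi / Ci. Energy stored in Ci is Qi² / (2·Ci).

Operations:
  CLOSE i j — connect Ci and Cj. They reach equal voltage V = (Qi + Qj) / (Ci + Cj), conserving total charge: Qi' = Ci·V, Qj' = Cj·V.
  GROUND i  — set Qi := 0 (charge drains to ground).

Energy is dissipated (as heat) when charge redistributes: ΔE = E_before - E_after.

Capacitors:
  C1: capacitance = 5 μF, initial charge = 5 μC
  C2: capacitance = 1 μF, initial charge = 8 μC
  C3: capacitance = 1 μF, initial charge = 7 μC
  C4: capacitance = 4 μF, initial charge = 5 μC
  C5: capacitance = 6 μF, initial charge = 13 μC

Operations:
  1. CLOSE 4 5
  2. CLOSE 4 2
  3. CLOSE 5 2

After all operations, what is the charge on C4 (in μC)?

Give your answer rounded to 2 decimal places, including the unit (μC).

Initial: C1(5μF, Q=5μC, V=1.00V), C2(1μF, Q=8μC, V=8.00V), C3(1μF, Q=7μC, V=7.00V), C4(4μF, Q=5μC, V=1.25V), C5(6μF, Q=13μC, V=2.17V)
Op 1: CLOSE 4-5: Q_total=18.00, C_total=10.00, V=1.80; Q4=7.20, Q5=10.80; dissipated=1.008
Op 2: CLOSE 4-2: Q_total=15.20, C_total=5.00, V=3.04; Q4=12.16, Q2=3.04; dissipated=15.376
Op 3: CLOSE 5-2: Q_total=13.84, C_total=7.00, V=1.98; Q5=11.86, Q2=1.98; dissipated=0.659
Final charges: Q1=5.00, Q2=1.98, Q3=7.00, Q4=12.16, Q5=11.86

Answer: 12.16 μC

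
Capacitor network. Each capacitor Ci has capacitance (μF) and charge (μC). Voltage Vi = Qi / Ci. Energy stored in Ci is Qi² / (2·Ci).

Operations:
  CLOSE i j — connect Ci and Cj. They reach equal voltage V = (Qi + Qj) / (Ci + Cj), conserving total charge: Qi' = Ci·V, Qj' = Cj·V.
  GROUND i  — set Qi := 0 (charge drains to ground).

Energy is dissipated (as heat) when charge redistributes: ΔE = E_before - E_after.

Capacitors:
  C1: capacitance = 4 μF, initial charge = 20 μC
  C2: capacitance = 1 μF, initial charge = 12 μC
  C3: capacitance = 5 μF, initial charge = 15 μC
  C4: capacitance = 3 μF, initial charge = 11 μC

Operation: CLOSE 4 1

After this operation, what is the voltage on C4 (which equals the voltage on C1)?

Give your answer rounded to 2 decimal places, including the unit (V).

Answer: 4.43 V

Derivation:
Initial: C1(4μF, Q=20μC, V=5.00V), C2(1μF, Q=12μC, V=12.00V), C3(5μF, Q=15μC, V=3.00V), C4(3μF, Q=11μC, V=3.67V)
Op 1: CLOSE 4-1: Q_total=31.00, C_total=7.00, V=4.43; Q4=13.29, Q1=17.71; dissipated=1.524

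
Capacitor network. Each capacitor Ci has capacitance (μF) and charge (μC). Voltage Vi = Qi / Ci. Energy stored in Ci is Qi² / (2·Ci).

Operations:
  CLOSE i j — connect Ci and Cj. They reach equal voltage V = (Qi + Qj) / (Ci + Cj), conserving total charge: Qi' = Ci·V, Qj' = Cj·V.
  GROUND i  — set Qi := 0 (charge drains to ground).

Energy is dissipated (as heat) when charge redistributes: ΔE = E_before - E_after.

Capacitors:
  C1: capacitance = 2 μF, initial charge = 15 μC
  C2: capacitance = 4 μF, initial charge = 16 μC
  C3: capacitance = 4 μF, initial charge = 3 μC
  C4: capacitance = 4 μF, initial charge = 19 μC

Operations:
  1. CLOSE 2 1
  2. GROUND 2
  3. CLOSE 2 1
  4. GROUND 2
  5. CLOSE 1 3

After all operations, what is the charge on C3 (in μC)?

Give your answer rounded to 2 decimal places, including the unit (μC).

Answer: 4.30 μC

Derivation:
Initial: C1(2μF, Q=15μC, V=7.50V), C2(4μF, Q=16μC, V=4.00V), C3(4μF, Q=3μC, V=0.75V), C4(4μF, Q=19μC, V=4.75V)
Op 1: CLOSE 2-1: Q_total=31.00, C_total=6.00, V=5.17; Q2=20.67, Q1=10.33; dissipated=8.167
Op 2: GROUND 2: Q2=0; energy lost=53.389
Op 3: CLOSE 2-1: Q_total=10.33, C_total=6.00, V=1.72; Q2=6.89, Q1=3.44; dissipated=17.796
Op 4: GROUND 2: Q2=0; energy lost=5.932
Op 5: CLOSE 1-3: Q_total=6.44, C_total=6.00, V=1.07; Q1=2.15, Q3=4.30; dissipated=0.630
Final charges: Q1=2.15, Q2=0.00, Q3=4.30, Q4=19.00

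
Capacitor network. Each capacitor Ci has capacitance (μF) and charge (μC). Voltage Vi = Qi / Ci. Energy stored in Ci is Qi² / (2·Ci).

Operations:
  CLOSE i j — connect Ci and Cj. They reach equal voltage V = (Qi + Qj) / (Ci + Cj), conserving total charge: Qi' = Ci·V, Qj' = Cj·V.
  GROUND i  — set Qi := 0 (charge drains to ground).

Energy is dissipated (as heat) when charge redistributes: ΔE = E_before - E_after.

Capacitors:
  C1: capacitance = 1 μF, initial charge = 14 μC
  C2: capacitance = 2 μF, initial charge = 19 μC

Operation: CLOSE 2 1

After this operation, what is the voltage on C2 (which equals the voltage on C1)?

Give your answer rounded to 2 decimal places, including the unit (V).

Answer: 11.00 V

Derivation:
Initial: C1(1μF, Q=14μC, V=14.00V), C2(2μF, Q=19μC, V=9.50V)
Op 1: CLOSE 2-1: Q_total=33.00, C_total=3.00, V=11.00; Q2=22.00, Q1=11.00; dissipated=6.750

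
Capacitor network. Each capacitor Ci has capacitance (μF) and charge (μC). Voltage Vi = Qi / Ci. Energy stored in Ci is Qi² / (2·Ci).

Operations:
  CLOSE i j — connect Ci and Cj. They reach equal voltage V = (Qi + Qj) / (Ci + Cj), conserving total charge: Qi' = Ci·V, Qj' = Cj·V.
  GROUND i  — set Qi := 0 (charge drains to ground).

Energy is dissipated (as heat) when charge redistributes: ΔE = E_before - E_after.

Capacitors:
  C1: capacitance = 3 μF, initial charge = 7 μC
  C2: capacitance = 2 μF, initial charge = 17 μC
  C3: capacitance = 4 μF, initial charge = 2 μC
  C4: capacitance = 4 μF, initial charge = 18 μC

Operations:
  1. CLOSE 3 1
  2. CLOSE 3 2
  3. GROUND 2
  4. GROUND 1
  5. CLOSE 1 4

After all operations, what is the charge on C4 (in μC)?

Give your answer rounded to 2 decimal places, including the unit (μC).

Answer: 10.29 μC

Derivation:
Initial: C1(3μF, Q=7μC, V=2.33V), C2(2μF, Q=17μC, V=8.50V), C3(4μF, Q=2μC, V=0.50V), C4(4μF, Q=18μC, V=4.50V)
Op 1: CLOSE 3-1: Q_total=9.00, C_total=7.00, V=1.29; Q3=5.14, Q1=3.86; dissipated=2.881
Op 2: CLOSE 3-2: Q_total=22.14, C_total=6.00, V=3.69; Q3=14.76, Q2=7.38; dissipated=34.697
Op 3: GROUND 2: Q2=0; energy lost=13.620
Op 4: GROUND 1: Q1=0; energy lost=2.480
Op 5: CLOSE 1-4: Q_total=18.00, C_total=7.00, V=2.57; Q1=7.71, Q4=10.29; dissipated=17.357
Final charges: Q1=7.71, Q2=0.00, Q3=14.76, Q4=10.29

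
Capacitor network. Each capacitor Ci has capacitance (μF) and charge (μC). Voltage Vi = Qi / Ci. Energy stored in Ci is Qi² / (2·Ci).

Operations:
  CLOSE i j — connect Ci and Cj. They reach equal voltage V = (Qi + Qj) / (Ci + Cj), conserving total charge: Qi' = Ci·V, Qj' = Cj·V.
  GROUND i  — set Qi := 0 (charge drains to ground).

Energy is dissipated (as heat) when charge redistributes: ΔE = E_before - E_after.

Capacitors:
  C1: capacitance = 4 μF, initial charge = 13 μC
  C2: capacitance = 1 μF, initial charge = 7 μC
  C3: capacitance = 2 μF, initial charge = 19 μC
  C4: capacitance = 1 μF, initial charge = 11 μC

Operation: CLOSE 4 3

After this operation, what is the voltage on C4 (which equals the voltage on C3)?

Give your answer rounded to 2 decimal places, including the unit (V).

Initial: C1(4μF, Q=13μC, V=3.25V), C2(1μF, Q=7μC, V=7.00V), C3(2μF, Q=19μC, V=9.50V), C4(1μF, Q=11μC, V=11.00V)
Op 1: CLOSE 4-3: Q_total=30.00, C_total=3.00, V=10.00; Q4=10.00, Q3=20.00; dissipated=0.750

Answer: 10.00 V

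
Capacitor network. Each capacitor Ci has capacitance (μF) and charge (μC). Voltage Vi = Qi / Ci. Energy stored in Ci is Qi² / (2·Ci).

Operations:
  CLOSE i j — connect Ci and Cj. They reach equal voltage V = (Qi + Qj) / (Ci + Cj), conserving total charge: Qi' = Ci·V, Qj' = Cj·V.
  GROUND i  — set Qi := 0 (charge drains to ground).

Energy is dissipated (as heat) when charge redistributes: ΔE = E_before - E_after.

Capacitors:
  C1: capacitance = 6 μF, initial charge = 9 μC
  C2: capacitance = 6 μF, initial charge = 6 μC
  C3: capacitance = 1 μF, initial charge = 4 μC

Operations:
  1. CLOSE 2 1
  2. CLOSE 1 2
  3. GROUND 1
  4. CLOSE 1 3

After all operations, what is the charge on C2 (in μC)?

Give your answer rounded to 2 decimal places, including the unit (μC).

Initial: C1(6μF, Q=9μC, V=1.50V), C2(6μF, Q=6μC, V=1.00V), C3(1μF, Q=4μC, V=4.00V)
Op 1: CLOSE 2-1: Q_total=15.00, C_total=12.00, V=1.25; Q2=7.50, Q1=7.50; dissipated=0.375
Op 2: CLOSE 1-2: Q_total=15.00, C_total=12.00, V=1.25; Q1=7.50, Q2=7.50; dissipated=0.000
Op 3: GROUND 1: Q1=0; energy lost=4.688
Op 4: CLOSE 1-3: Q_total=4.00, C_total=7.00, V=0.57; Q1=3.43, Q3=0.57; dissipated=6.857
Final charges: Q1=3.43, Q2=7.50, Q3=0.57

Answer: 7.50 μC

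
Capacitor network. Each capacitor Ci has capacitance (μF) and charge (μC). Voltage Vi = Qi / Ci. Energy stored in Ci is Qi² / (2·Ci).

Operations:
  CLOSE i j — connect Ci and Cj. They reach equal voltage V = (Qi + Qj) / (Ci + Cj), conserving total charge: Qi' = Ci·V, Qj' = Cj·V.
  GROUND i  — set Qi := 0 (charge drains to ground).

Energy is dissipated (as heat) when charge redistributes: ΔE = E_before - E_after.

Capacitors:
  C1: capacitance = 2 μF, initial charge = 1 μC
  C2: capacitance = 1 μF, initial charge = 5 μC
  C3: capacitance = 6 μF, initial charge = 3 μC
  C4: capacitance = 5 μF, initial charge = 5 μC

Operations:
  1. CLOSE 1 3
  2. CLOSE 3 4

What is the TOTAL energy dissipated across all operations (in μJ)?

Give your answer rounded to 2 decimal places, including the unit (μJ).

Answer: 0.34 μJ

Derivation:
Initial: C1(2μF, Q=1μC, V=0.50V), C2(1μF, Q=5μC, V=5.00V), C3(6μF, Q=3μC, V=0.50V), C4(5μF, Q=5μC, V=1.00V)
Op 1: CLOSE 1-3: Q_total=4.00, C_total=8.00, V=0.50; Q1=1.00, Q3=3.00; dissipated=0.000
Op 2: CLOSE 3-4: Q_total=8.00, C_total=11.00, V=0.73; Q3=4.36, Q4=3.64; dissipated=0.341
Total dissipated: 0.341 μJ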